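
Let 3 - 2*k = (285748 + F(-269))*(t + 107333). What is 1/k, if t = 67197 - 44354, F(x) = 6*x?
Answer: -2/36987427581 ≈ -5.4072e-11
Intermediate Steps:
t = 22843
k = -36987427581/2 (k = 3/2 - (285748 + 6*(-269))*(22843 + 107333)/2 = 3/2 - (285748 - 1614)*130176/2 = 3/2 - 142067*130176 = 3/2 - ½*36987427584 = 3/2 - 18493713792 = -36987427581/2 ≈ -1.8494e+10)
1/k = 1/(-36987427581/2) = -2/36987427581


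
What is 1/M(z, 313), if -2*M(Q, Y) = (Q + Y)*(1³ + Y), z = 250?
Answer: -1/88391 ≈ -1.1313e-5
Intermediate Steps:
M(Q, Y) = -(1 + Y)*(Q + Y)/2 (M(Q, Y) = -(Q + Y)*(1³ + Y)/2 = -(Q + Y)*(1 + Y)/2 = -(1 + Y)*(Q + Y)/2)
1/M(z, 313) = 1/(-½*250 - ½*313 - ½*313² - ½*250*313) = 1/(-125 - 313/2 - ½*97969 - 39125) = 1/(-125 - 313/2 - 97969/2 - 39125) = 1/(-88391) = -1/88391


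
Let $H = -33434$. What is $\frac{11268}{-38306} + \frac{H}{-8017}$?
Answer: $\frac{595193624}{153549601} \approx 3.8762$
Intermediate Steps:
$\frac{11268}{-38306} + \frac{H}{-8017} = \frac{11268}{-38306} - \frac{33434}{-8017} = 11268 \left(- \frac{1}{38306}\right) - - \frac{33434}{8017} = - \frac{5634}{19153} + \frac{33434}{8017} = \frac{595193624}{153549601}$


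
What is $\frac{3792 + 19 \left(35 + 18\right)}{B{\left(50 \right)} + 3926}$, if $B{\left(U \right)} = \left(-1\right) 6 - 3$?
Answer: $\frac{4799}{3917} \approx 1.2252$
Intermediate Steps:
$B{\left(U \right)} = -9$ ($B{\left(U \right)} = -6 - 3 = -9$)
$\frac{3792 + 19 \left(35 + 18\right)}{B{\left(50 \right)} + 3926} = \frac{3792 + 19 \left(35 + 18\right)}{-9 + 3926} = \frac{3792 + 19 \cdot 53}{3917} = \left(3792 + 1007\right) \frac{1}{3917} = 4799 \cdot \frac{1}{3917} = \frac{4799}{3917}$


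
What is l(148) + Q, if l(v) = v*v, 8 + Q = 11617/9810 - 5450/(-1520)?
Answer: 16328337877/745560 ≈ 21901.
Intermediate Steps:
Q = -2408363/745560 (Q = -8 + (11617/9810 - 5450/(-1520)) = -8 + (11617*(1/9810) - 5450*(-1/1520)) = -8 + (11617/9810 + 545/152) = -8 + 3556117/745560 = -2408363/745560 ≈ -3.2303)
l(v) = v²
l(148) + Q = 148² - 2408363/745560 = 21904 - 2408363/745560 = 16328337877/745560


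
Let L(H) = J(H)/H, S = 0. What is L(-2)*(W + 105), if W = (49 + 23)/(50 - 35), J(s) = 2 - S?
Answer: -549/5 ≈ -109.80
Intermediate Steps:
J(s) = 2 (J(s) = 2 - 1*0 = 2 + 0 = 2)
W = 24/5 (W = 72/15 = 72*(1/15) = 24/5 ≈ 4.8000)
L(H) = 2/H
L(-2)*(W + 105) = (2/(-2))*(24/5 + 105) = (2*(-½))*(549/5) = -1*549/5 = -549/5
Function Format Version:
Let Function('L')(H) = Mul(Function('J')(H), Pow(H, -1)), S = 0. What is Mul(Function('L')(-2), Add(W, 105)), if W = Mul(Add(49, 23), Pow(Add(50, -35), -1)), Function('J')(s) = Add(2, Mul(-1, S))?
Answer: Rational(-549, 5) ≈ -109.80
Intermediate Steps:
Function('J')(s) = 2 (Function('J')(s) = Add(2, Mul(-1, 0)) = Add(2, 0) = 2)
W = Rational(24, 5) (W = Mul(72, Pow(15, -1)) = Mul(72, Rational(1, 15)) = Rational(24, 5) ≈ 4.8000)
Function('L')(H) = Mul(2, Pow(H, -1))
Mul(Function('L')(-2), Add(W, 105)) = Mul(Mul(2, Pow(-2, -1)), Add(Rational(24, 5), 105)) = Mul(Mul(2, Rational(-1, 2)), Rational(549, 5)) = Mul(-1, Rational(549, 5)) = Rational(-549, 5)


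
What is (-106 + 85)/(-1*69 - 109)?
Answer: 21/178 ≈ 0.11798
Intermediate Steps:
(-106 + 85)/(-1*69 - 109) = -21/(-69 - 109) = -21/(-178) = -21*(-1/178) = 21/178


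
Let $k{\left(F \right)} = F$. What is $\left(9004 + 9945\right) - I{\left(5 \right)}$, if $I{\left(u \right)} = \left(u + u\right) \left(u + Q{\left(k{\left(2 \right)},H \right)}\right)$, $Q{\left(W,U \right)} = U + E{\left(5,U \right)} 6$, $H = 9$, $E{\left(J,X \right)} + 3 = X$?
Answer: $18449$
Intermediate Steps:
$E{\left(J,X \right)} = -3 + X$
$Q{\left(W,U \right)} = -18 + 7 U$ ($Q{\left(W,U \right)} = U + \left(-3 + U\right) 6 = U + \left(-18 + 6 U\right) = -18 + 7 U$)
$I{\left(u \right)} = 2 u \left(45 + u\right)$ ($I{\left(u \right)} = \left(u + u\right) \left(u + \left(-18 + 7 \cdot 9\right)\right) = 2 u \left(u + \left(-18 + 63\right)\right) = 2 u \left(u + 45\right) = 2 u \left(45 + u\right)$)
$\left(9004 + 9945\right) - I{\left(5 \right)} = \left(9004 + 9945\right) - 2 \cdot 5 \left(45 + 5\right) = 18949 - 2 \cdot 5 \cdot 50 = 18949 - 500 = 18449$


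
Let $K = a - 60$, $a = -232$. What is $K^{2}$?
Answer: $85264$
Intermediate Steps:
$K = -292$ ($K = -232 - 60 = -292$)
$K^{2} = \left(-292\right)^{2} = 85264$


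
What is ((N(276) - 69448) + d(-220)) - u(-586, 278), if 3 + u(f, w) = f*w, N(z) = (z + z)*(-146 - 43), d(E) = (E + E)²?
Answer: 182735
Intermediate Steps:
d(E) = 4*E² (d(E) = (2*E)² = 4*E²)
N(z) = -378*z (N(z) = (2*z)*(-189) = -378*z)
u(f, w) = -3 + f*w
((N(276) - 69448) + d(-220)) - u(-586, 278) = ((-378*276 - 69448) + 4*(-220)²) - (-3 - 586*278) = ((-104328 - 69448) + 4*48400) - (-3 - 162908) = (-173776 + 193600) - 1*(-162911) = 19824 + 162911 = 182735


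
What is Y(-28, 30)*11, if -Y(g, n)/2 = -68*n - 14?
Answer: 45188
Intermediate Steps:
Y(g, n) = 28 + 136*n (Y(g, n) = -2*(-68*n - 14) = -2*(-14 - 68*n) = 28 + 136*n)
Y(-28, 30)*11 = (28 + 136*30)*11 = (28 + 4080)*11 = 4108*11 = 45188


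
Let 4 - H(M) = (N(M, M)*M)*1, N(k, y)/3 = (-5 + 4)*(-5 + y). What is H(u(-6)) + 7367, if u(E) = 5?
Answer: 7371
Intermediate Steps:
N(k, y) = 15 - 3*y (N(k, y) = 3*((-5 + 4)*(-5 + y)) = 3*(-(-5 + y)) = 3*(5 - y) = 15 - 3*y)
H(M) = 4 - M*(15 - 3*M) (H(M) = 4 - (15 - 3*M)*M = 4 - M*(15 - 3*M))
H(u(-6)) + 7367 = (4 + 3*5*(-5 + 5)) + 7367 = (4 + 3*5*0) + 7367 = (4 + 0) + 7367 = 4 + 7367 = 7371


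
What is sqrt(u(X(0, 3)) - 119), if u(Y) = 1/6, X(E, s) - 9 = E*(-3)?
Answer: I*sqrt(4278)/6 ≈ 10.901*I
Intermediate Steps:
X(E, s) = 9 - 3*E (X(E, s) = 9 + E*(-3) = 9 - 3*E)
u(Y) = 1/6
sqrt(u(X(0, 3)) - 119) = sqrt(1/6 - 119) = sqrt(-713/6) = I*sqrt(4278)/6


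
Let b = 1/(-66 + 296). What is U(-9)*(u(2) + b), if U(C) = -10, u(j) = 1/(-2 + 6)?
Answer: -117/46 ≈ -2.5435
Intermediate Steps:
u(j) = ¼ (u(j) = 1/4 = ¼)
b = 1/230 ≈ 0.0043478
U(-9)*(u(2) + b) = -10*(¼ + 1/230) = -10*117/460 = -117/46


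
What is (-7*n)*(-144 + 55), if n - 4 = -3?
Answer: 623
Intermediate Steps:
n = 1 (n = 4 - 3 = 1)
(-7*n)*(-144 + 55) = (-7*1)*(-144 + 55) = -7*(-89) = 623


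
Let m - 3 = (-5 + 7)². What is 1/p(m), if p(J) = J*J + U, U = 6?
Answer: 1/55 ≈ 0.018182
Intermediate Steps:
m = 7 (m = 3 + (-5 + 7)² = 3 + 2² = 3 + 4 = 7)
p(J) = 6 + J² (p(J) = J*J + 6 = J² + 6 = 6 + J²)
1/p(m) = 1/(6 + 7²) = 1/(6 + 49) = 1/55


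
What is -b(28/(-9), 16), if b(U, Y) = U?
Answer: 28/9 ≈ 3.1111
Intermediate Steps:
-b(28/(-9), 16) = -28/(-9) = -28*(-1)/9 = -1*(-28/9) = 28/9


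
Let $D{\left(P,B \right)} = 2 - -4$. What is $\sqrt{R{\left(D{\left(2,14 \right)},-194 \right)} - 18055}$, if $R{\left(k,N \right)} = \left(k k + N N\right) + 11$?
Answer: $2 \sqrt{4907} \approx 140.1$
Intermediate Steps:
$D{\left(P,B \right)} = 6$ ($D{\left(P,B \right)} = 2 + 4 = 6$)
$R{\left(k,N \right)} = 11 + N^{2} + k^{2}$ ($R{\left(k,N \right)} = \left(k^{2} + N^{2}\right) + 11 = \left(N^{2} + k^{2}\right) + 11 = 11 + N^{2} + k^{2}$)
$\sqrt{R{\left(D{\left(2,14 \right)},-194 \right)} - 18055} = \sqrt{\left(11 + \left(-194\right)^{2} + 6^{2}\right) - 18055} = \sqrt{\left(11 + 37636 + 36\right) - 18055} = \sqrt{37683 - 18055} = \sqrt{19628} = 2 \sqrt{4907}$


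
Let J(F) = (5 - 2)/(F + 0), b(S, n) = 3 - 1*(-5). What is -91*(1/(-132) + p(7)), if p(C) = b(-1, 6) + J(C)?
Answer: -101153/132 ≈ -766.31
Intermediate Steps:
b(S, n) = 8 (b(S, n) = 3 + 5 = 8)
J(F) = 3/F
p(C) = 8 + 3/C
-91*(1/(-132) + p(7)) = -91*(1/(-132) + (8 + 3/7)) = -91*(-1/132 + (8 + 3*(⅐))) = -91*(-1/132 + (8 + 3/7)) = -91*(-1/132 + 59/7) = -91*7781/924 = -101153/132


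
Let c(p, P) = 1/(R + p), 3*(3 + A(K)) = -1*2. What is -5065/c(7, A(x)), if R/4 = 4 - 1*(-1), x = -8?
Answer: -136755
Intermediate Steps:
R = 20 (R = 4*(4 - 1*(-1)) = 4*(4 + 1) = 4*5 = 20)
A(K) = -11/3 (A(K) = -3 + (-1*2)/3 = -3 + (⅓)*(-2) = -3 - ⅔ = -11/3)
c(p, P) = 1/(20 + p)
-5065/c(7, A(x)) = -5065/(1/(20 + 7)) = -5065/(1/27) = -5065/1/27 = -5065*27 = -136755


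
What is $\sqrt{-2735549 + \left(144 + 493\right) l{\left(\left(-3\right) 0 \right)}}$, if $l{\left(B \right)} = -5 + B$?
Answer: $i \sqrt{2738734} \approx 1654.9 i$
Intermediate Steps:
$\sqrt{-2735549 + \left(144 + 493\right) l{\left(\left(-3\right) 0 \right)}} = \sqrt{-2735549 + \left(144 + 493\right) \left(-5 - 0\right)} = \sqrt{-2735549 + 637 \left(-5 + 0\right)} = \sqrt{-2735549 + 637 \left(-5\right)} = \sqrt{-2735549 - 3185} = \sqrt{-2738734} = i \sqrt{2738734}$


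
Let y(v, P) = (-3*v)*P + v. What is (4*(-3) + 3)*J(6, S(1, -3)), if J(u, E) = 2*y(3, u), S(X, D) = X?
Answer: 918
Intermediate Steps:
y(v, P) = v - 3*P*v (y(v, P) = -3*P*v + v = v - 3*P*v)
J(u, E) = 6 - 18*u (J(u, E) = 2*(3*(1 - 3*u)) = 2*(3 - 9*u) = 6 - 18*u)
(4*(-3) + 3)*J(6, S(1, -3)) = (4*(-3) + 3)*(6 - 18*6) = (-12 + 3)*(6 - 108) = -9*(-102) = 918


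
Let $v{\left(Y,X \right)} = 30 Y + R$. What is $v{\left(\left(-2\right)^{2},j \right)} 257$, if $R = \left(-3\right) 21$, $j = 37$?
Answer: $14649$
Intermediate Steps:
$R = -63$
$v{\left(Y,X \right)} = -63 + 30 Y$ ($v{\left(Y,X \right)} = 30 Y - 63 = -63 + 30 Y$)
$v{\left(\left(-2\right)^{2},j \right)} 257 = \left(-63 + 30 \left(-2\right)^{2}\right) 257 = \left(-63 + 30 \cdot 4\right) 257 = \left(-63 + 120\right) 257 = 57 \cdot 257 = 14649$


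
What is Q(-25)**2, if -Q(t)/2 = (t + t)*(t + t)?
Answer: 25000000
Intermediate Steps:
Q(t) = -8*t**2 (Q(t) = -2*(t + t)*(t + t) = -2*2*t*2*t = -8*t**2)
Q(-25)**2 = (-8*(-25)**2)**2 = (-8*625)**2 = (-5000)**2 = 25000000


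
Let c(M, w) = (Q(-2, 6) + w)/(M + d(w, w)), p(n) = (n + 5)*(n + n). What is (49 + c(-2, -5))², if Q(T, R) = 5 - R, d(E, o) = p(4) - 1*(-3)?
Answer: 12752041/5329 ≈ 2393.0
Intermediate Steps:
p(n) = 2*n*(5 + n) (p(n) = (5 + n)*(2*n) = 2*n*(5 + n))
d(E, o) = 75 (d(E, o) = 2*4*(5 + 4) - 1*(-3) = 2*4*9 + 3 = 72 + 3 = 75)
c(M, w) = (-1 + w)/(75 + M) (c(M, w) = ((5 - 1*6) + w)/(M + 75) = ((5 - 6) + w)/(75 + M) = (-1 + w)/(75 + M))
(49 + c(-2, -5))² = (49 + (-1 - 5)/(75 - 2))² = (49 - 6/73)² = (3571/73)² = 12752041/5329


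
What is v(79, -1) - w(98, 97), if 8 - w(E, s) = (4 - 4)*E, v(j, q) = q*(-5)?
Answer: -3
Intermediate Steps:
v(j, q) = -5*q
w(E, s) = 8 (w(E, s) = 8 - (4 - 4)*E = 8 - 0*E = 8 - 1*0 = 8 + 0 = 8)
v(79, -1) - w(98, 97) = -5*(-1) - 1*8 = 5 - 8 = -3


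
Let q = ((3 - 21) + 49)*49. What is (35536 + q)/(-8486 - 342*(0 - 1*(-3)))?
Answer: -37055/9512 ≈ -3.8956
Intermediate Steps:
q = 1519 (q = (-18 + 49)*49 = 31*49 = 1519)
(35536 + q)/(-8486 - 342*(0 - 1*(-3))) = (35536 + 1519)/(-8486 - 342*(0 - 1*(-3))) = 37055/(-8486 - 342*(0 + 3)) = 37055/(-8486 - 342*3) = 37055/(-8486 - 1026) = 37055/(-9512) = 37055*(-1/9512) = -37055/9512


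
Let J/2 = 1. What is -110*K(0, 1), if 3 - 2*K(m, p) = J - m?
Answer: -55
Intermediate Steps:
J = 2 (J = 2*1 = 2)
K(m, p) = 1/2 + m/2 (K(m, p) = 3/2 - (2 - m)/2 = 3/2 + (-1 + m/2) = 1/2 + m/2)
-110*K(0, 1) = -110*(1/2 + (1/2)*0) = -110*(1/2 + 0) = -110*1/2 = -55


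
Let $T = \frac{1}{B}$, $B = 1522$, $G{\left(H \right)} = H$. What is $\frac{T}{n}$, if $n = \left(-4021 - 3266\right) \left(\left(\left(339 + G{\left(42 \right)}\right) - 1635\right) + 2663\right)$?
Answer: $- \frac{1}{15626956926} \approx -6.3992 \cdot 10^{-11}$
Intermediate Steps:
$T = \frac{1}{1522} \approx 0.00065703$
$n = -10267383$ ($n = \left(-4021 - 3266\right) \left(\left(\left(339 + 42\right) - 1635\right) + 2663\right) = - 7287 \left(\left(381 - 1635\right) + 2663\right) = - 7287 \left(-1254 + 2663\right) = \left(-7287\right) 1409 = -10267383$)
$\frac{T}{n} = \frac{1}{1522 \left(-10267383\right)} = \frac{1}{1522} \left(- \frac{1}{10267383}\right) = - \frac{1}{15626956926}$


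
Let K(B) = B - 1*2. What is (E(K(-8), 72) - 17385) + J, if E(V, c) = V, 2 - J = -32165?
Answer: 14772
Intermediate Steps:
J = 32167 (J = 2 - 1*(-32165) = 2 + 32165 = 32167)
K(B) = -2 + B (K(B) = B - 2 = -2 + B)
(E(K(-8), 72) - 17385) + J = ((-2 - 8) - 17385) + 32167 = (-10 - 17385) + 32167 = -17395 + 32167 = 14772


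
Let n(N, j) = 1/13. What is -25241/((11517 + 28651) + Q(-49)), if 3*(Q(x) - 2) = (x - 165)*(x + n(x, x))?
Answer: -328133/567578 ≈ -0.57813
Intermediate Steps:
n(N, j) = 1/13
Q(x) = 2 + (-165 + x)*(1/13 + x)/3 (Q(x) = 2 + ((x - 165)*(x + 1/13))/3 = 2 + ((-165 + x)*(1/13 + x))/3 = 2 + (-165 + x)*(1/13 + x)/3)
-25241/((11517 + 28651) + Q(-49)) = -25241/((11517 + 28651) + (-29/13 - 2144/39*(-49) + (1/3)*(-49)**2)) = -25241/(40168 + (-29/13 + 105056/39 + (1/3)*2401)) = -25241/(40168 + (-29/13 + 105056/39 + 2401/3)) = -25241/(40168 + 45394/13) = -25241/567578/13 = -25241*13/567578 = -328133/567578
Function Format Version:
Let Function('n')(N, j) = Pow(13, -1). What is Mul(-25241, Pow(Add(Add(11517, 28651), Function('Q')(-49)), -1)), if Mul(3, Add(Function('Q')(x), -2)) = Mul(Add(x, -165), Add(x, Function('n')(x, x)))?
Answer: Rational(-328133, 567578) ≈ -0.57813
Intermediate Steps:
Function('n')(N, j) = Rational(1, 13)
Function('Q')(x) = Add(2, Mul(Rational(1, 3), Add(-165, x), Add(Rational(1, 13), x))) (Function('Q')(x) = Add(2, Mul(Rational(1, 3), Mul(Add(x, -165), Add(x, Rational(1, 13))))) = Add(2, Mul(Rational(1, 3), Mul(Add(-165, x), Add(Rational(1, 13), x)))) = Add(2, Mul(Rational(1, 3), Add(-165, x), Add(Rational(1, 13), x))))
Mul(-25241, Pow(Add(Add(11517, 28651), Function('Q')(-49)), -1)) = Mul(-25241, Pow(Add(Add(11517, 28651), Add(Rational(-29, 13), Mul(Rational(-2144, 39), -49), Mul(Rational(1, 3), Pow(-49, 2)))), -1)) = Mul(-25241, Pow(Add(40168, Add(Rational(-29, 13), Rational(105056, 39), Mul(Rational(1, 3), 2401))), -1)) = Mul(-25241, Pow(Add(40168, Add(Rational(-29, 13), Rational(105056, 39), Rational(2401, 3))), -1)) = Mul(-25241, Pow(Add(40168, Rational(45394, 13)), -1)) = Mul(-25241, Pow(Rational(567578, 13), -1)) = Mul(-25241, Rational(13, 567578)) = Rational(-328133, 567578)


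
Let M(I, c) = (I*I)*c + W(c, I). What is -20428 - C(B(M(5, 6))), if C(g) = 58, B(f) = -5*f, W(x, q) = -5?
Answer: -20486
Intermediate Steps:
M(I, c) = -5 + c*I² (M(I, c) = (I*I)*c - 5 = I²*c - 5 = c*I² - 5 = -5 + c*I²)
-20428 - C(B(M(5, 6))) = -20428 - 1*58 = -20428 - 58 = -20486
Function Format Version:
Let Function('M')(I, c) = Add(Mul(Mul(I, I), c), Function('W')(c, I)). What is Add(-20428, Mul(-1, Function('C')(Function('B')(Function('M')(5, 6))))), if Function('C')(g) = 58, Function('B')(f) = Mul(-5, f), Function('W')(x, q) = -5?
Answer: -20486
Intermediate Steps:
Function('M')(I, c) = Add(-5, Mul(c, Pow(I, 2))) (Function('M')(I, c) = Add(Mul(Mul(I, I), c), -5) = Add(Mul(Pow(I, 2), c), -5) = Add(Mul(c, Pow(I, 2)), -5) = Add(-5, Mul(c, Pow(I, 2))))
Add(-20428, Mul(-1, Function('C')(Function('B')(Function('M')(5, 6))))) = Add(-20428, Mul(-1, 58)) = Add(-20428, -58) = -20486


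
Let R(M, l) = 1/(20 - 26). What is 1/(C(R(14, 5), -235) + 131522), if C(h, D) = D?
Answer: 1/131287 ≈ 7.6169e-6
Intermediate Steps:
R(M, l) = -1/6 (R(M, l) = 1/(-6) = -1/6)
1/(C(R(14, 5), -235) + 131522) = 1/(-235 + 131522) = 1/131287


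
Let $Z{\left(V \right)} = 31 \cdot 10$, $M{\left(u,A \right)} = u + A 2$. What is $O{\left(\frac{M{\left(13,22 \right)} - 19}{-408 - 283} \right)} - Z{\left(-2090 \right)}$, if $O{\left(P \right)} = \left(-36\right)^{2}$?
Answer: $986$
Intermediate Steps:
$M{\left(u,A \right)} = u + 2 A$
$Z{\left(V \right)} = 310$
$O{\left(P \right)} = 1296$
$O{\left(\frac{M{\left(13,22 \right)} - 19}{-408 - 283} \right)} - Z{\left(-2090 \right)} = 1296 - 310 = 986$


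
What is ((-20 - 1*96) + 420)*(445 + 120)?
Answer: 171760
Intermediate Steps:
((-20 - 1*96) + 420)*(445 + 120) = ((-20 - 96) + 420)*565 = (-116 + 420)*565 = 304*565 = 171760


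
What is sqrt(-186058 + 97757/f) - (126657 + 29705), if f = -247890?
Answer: -156362 + I*sqrt(11433186391804530)/247890 ≈ -1.5636e+5 + 431.34*I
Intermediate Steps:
sqrt(-186058 + 97757/f) - (126657 + 29705) = sqrt(-186058 + 97757/(-247890)) - (126657 + 29705) = sqrt(-186058 + 97757*(-1/247890)) - 1*156362 = sqrt(-186058 - 97757/247890) - 156362 = sqrt(-46122015377/247890) - 156362 = I*sqrt(11433186391804530)/247890 - 156362 = -156362 + I*sqrt(11433186391804530)/247890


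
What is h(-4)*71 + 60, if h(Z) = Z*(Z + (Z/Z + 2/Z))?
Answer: 1054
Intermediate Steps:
h(Z) = Z*(1 + Z + 2/Z) (h(Z) = Z*(Z + (1 + 2/Z)) = Z*(1 + Z + 2/Z))
h(-4)*71 + 60 = (2 - 4 + (-4)²)*71 + 60 = (2 - 4 + 16)*71 + 60 = 14*71 + 60 = 994 + 60 = 1054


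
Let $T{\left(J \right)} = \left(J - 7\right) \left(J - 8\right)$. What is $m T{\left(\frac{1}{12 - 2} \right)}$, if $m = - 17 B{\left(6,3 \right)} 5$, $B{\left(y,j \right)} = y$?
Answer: $- \frac{278001}{10} \approx -27800.0$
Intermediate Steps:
$m = -510$ ($m = \left(-17\right) 6 \cdot 5 = \left(-102\right) 5 = -510$)
$T{\left(J \right)} = \left(-8 + J\right) \left(-7 + J\right)$ ($T{\left(J \right)} = \left(-7 + J\right) \left(-8 + J\right) = \left(-8 + J\right) \left(-7 + J\right)$)
$m T{\left(\frac{1}{12 - 2} \right)} = - 510 \left(56 + \left(\frac{1}{12 - 2}\right)^{2} - \frac{15}{12 - 2}\right) = - 510 \left(56 + \left(\frac{1}{10}\right)^{2} - \frac{15}{10}\right) = - 510 \left(56 + \left(\frac{1}{10}\right)^{2} - \frac{3}{2}\right) = - 510 \left(56 + \frac{1}{100} - \frac{3}{2}\right) = \left(-510\right) \frac{5451}{100} = - \frac{278001}{10}$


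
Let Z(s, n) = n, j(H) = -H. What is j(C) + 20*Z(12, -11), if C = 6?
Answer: -226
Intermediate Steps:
j(C) + 20*Z(12, -11) = -1*6 + 20*(-11) = -6 - 220 = -226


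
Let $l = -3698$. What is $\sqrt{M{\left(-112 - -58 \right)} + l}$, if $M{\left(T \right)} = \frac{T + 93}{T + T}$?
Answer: $\frac{i \sqrt{133141}}{6} \approx 60.814 i$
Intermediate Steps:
$M{\left(T \right)} = \frac{93 + T}{2 T}$
$\sqrt{M{\left(-112 - -58 \right)} + l} = \sqrt{\frac{93 - 54}{2 \left(-112 - -58\right)} - 3698} = \sqrt{\frac{93 + \left(-112 + 58\right)}{2 \left(-112 + 58\right)} - 3698} = \sqrt{\frac{93 - 54}{2 \left(-54\right)} - 3698} = \sqrt{\frac{1}{2} \left(- \frac{1}{54}\right) 39 - 3698} = \sqrt{- \frac{13}{36} - 3698} = \sqrt{- \frac{133141}{36}} = \frac{i \sqrt{133141}}{6}$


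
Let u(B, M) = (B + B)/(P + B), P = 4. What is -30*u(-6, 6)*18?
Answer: -3240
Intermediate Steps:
u(B, M) = 2*B/(4 + B) (u(B, M) = (B + B)/(4 + B) = (2*B)/(4 + B) = 2*B/(4 + B))
-30*u(-6, 6)*18 = -60*(-6)/(4 - 6)*18 = -60*(-6)/(-2)*18 = -60*(-6)*(-1)/2*18 = -30*6*18 = -180*18 = -3240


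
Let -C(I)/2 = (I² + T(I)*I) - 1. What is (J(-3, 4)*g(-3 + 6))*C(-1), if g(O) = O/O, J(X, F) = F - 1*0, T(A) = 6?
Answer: 48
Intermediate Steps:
J(X, F) = F (J(X, F) = F + 0 = F)
g(O) = 1
C(I) = 2 - 12*I - 2*I² (C(I) = -2*((I² + 6*I) - 1) = -2*(-1 + I² + 6*I) = 2 - 12*I - 2*I²)
(J(-3, 4)*g(-3 + 6))*C(-1) = (4*1)*(2 - 12*(-1) - 2*(-1)²) = 4*(2 + 12 - 2*1) = 4*(2 + 12 - 2) = 4*12 = 48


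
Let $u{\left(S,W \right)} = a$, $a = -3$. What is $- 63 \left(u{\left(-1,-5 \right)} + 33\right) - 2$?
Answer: $-1892$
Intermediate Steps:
$u{\left(S,W \right)} = -3$
$- 63 \left(u{\left(-1,-5 \right)} + 33\right) - 2 = - 63 \left(-3 + 33\right) - 2 = \left(-63\right) 30 - 2 = -1890 - 2 = -1892$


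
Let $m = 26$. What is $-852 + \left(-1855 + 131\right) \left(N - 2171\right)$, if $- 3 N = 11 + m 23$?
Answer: $4091924$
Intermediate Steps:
$N = -203$ ($N = - \frac{11 + 26 \cdot 23}{3} = - \frac{11 + 598}{3} = \left(- \frac{1}{3}\right) 609 = -203$)
$-852 + \left(-1855 + 131\right) \left(N - 2171\right) = -852 + \left(-1855 + 131\right) \left(-203 - 2171\right) = -852 - -4092776 = -852 + 4092776 = 4091924$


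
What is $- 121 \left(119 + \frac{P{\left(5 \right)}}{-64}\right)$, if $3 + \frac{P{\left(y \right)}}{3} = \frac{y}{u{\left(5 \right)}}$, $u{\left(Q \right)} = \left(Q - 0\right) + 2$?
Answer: $- \frac{403535}{28} \approx -14412.0$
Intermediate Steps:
$u{\left(Q \right)} = 2 + Q$ ($u{\left(Q \right)} = \left(Q + 0\right) + 2 = Q + 2 = 2 + Q$)
$P{\left(y \right)} = -9 + \frac{3 y}{7}$ ($P{\left(y \right)} = -9 + 3 \frac{y}{2 + 5} = -9 + 3 \frac{y}{7} = -9 + \frac{3 y}{7}$)
$- 121 \left(119 + \frac{P{\left(5 \right)}}{-64}\right) = - 121 \left(119 + \frac{-9 + \frac{3}{7} \cdot 5}{-64}\right) = - 121 \left(119 + \left(-9 + \frac{15}{7}\right) \left(- \frac{1}{64}\right)\right) = - 121 \left(119 - - \frac{3}{28}\right) = - 121 \left(119 + \frac{3}{28}\right) = \left(-121\right) \frac{3335}{28} = - \frac{403535}{28}$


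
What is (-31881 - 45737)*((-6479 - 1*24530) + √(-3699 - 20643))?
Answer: 2406856562 - 77618*I*√24342 ≈ 2.4069e+9 - 1.211e+7*I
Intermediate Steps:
(-31881 - 45737)*((-6479 - 1*24530) + √(-3699 - 20643)) = -77618*((-6479 - 24530) + √(-24342)) = -77618*(-31009 + I*√24342) = 2406856562 - 77618*I*√24342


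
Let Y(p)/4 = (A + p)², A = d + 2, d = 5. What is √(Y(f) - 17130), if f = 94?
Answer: √23674 ≈ 153.86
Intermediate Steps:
A = 7 (A = 5 + 2 = 7)
Y(p) = 4*(7 + p)²
√(Y(f) - 17130) = √(4*(7 + 94)² - 17130) = √(4*101² - 17130) = √(4*10201 - 17130) = √(40804 - 17130) = √23674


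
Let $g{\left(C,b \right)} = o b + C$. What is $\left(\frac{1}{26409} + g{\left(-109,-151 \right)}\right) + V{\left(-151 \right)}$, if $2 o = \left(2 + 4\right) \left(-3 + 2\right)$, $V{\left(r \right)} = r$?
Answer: $\frac{5096938}{26409} \approx 193.0$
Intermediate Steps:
$o = -3$ ($o = \frac{\left(2 + 4\right) \left(-3 + 2\right)}{2} = \frac{6 \left(-1\right)}{2} = \frac{1}{2} \left(-6\right) = -3$)
$g{\left(C,b \right)} = C - 3 b$ ($g{\left(C,b \right)} = - 3 b + C = C - 3 b$)
$\left(\frac{1}{26409} + g{\left(-109,-151 \right)}\right) + V{\left(-151 \right)} = \left(\frac{1}{26409} - -344\right) - 151 = \left(\frac{1}{26409} + \left(-109 + 453\right)\right) - 151 = \left(\frac{1}{26409} + 344\right) - 151 = \frac{9084697}{26409} - 151 = \frac{5096938}{26409}$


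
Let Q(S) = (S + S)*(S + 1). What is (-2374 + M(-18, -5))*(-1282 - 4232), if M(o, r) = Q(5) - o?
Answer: 12660144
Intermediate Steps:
Q(S) = 2*S*(1 + S) (Q(S) = (2*S)*(1 + S) = 2*S*(1 + S))
M(o, r) = 60 - o (M(o, r) = 2*5*(1 + 5) - o = 2*5*6 - o = 60 - o)
(-2374 + M(-18, -5))*(-1282 - 4232) = (-2374 + (60 - 1*(-18)))*(-1282 - 4232) = (-2374 + (60 + 18))*(-5514) = (-2374 + 78)*(-5514) = -2296*(-5514) = 12660144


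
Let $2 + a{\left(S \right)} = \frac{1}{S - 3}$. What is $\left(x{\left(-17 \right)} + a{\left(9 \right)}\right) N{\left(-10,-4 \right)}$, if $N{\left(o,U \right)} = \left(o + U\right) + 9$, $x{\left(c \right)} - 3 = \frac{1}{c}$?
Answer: $- \frac{565}{102} \approx -5.5392$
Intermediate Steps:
$a{\left(S \right)} = -2 + \frac{1}{-3 + S}$ ($a{\left(S \right)} = -2 + \frac{1}{S - 3} = -2 + \frac{1}{-3 + S}$)
$x{\left(c \right)} = 3 + \frac{1}{c}$
$N{\left(o,U \right)} = 9 + U + o$ ($N{\left(o,U \right)} = \left(U + o\right) + 9 = 9 + U + o$)
$\left(x{\left(-17 \right)} + a{\left(9 \right)}\right) N{\left(-10,-4 \right)} = \left(\left(3 + \frac{1}{-17}\right) + \frac{7 - 18}{-3 + 9}\right) \left(9 - 4 - 10\right) = \left(\left(3 - \frac{1}{17}\right) + \frac{7 - 18}{6}\right) \left(-5\right) = \left(\frac{50}{17} + \frac{1}{6} \left(-11\right)\right) \left(-5\right) = \left(\frac{50}{17} - \frac{11}{6}\right) \left(-5\right) = \frac{113}{102} \left(-5\right) = - \frac{565}{102}$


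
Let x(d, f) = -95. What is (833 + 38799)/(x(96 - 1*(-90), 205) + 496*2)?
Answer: 39632/897 ≈ 44.183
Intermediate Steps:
(833 + 38799)/(x(96 - 1*(-90), 205) + 496*2) = (833 + 38799)/(-95 + 496*2) = 39632/(-95 + 992) = 39632/897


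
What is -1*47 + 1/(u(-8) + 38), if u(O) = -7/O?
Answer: -14609/311 ≈ -46.974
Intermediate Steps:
-1*47 + 1/(u(-8) + 38) = -1*47 + 1/(-7/(-8) + 38) = -47 + 1/(-7*(-⅛) + 38) = -47 + 1/(7/8 + 38) = -47 + 1/(311/8) = -47 + 8/311 = -14609/311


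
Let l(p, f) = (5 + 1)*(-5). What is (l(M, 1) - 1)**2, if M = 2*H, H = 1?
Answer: 961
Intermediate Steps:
M = 2 (M = 2*1 = 2)
l(p, f) = -30 (l(p, f) = 6*(-5) = -30)
(l(M, 1) - 1)**2 = (-30 - 1)**2 = (-31)**2 = 961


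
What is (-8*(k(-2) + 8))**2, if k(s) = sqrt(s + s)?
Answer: 3840 + 2048*I ≈ 3840.0 + 2048.0*I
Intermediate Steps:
k(s) = sqrt(2)*sqrt(s) (k(s) = sqrt(2*s) = sqrt(2)*sqrt(s))
(-8*(k(-2) + 8))**2 = (-8*(sqrt(2)*sqrt(-2) + 8))**2 = (-8*(sqrt(2)*(I*sqrt(2)) + 8))**2 = (-8*(2*I + 8))**2 = (-8*(8 + 2*I))**2 = (-64 - 16*I)**2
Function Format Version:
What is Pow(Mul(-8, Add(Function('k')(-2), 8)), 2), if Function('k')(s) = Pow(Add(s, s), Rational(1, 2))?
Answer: Add(3840, Mul(2048, I)) ≈ Add(3840.0, Mul(2048.0, I))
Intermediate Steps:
Function('k')(s) = Mul(Pow(2, Rational(1, 2)), Pow(s, Rational(1, 2))) (Function('k')(s) = Pow(Mul(2, s), Rational(1, 2)) = Mul(Pow(2, Rational(1, 2)), Pow(s, Rational(1, 2))))
Pow(Mul(-8, Add(Function('k')(-2), 8)), 2) = Pow(Mul(-8, Add(Mul(Pow(2, Rational(1, 2)), Pow(-2, Rational(1, 2))), 8)), 2) = Pow(Mul(-8, Add(Mul(Pow(2, Rational(1, 2)), Mul(I, Pow(2, Rational(1, 2)))), 8)), 2) = Pow(Mul(-8, Add(Mul(2, I), 8)), 2) = Pow(Mul(-8, Add(8, Mul(2, I))), 2) = Pow(Add(-64, Mul(-16, I)), 2)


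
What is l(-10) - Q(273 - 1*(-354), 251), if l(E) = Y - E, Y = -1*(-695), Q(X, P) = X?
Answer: 78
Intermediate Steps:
Y = 695
l(E) = 695 - E
l(-10) - Q(273 - 1*(-354), 251) = (695 - 1*(-10)) - (273 - 1*(-354)) = (695 + 10) - (273 + 354) = 705 - 1*627 = 705 - 627 = 78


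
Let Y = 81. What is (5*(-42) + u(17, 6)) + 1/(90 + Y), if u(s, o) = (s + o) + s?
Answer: -29069/171 ≈ -169.99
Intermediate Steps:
u(s, o) = o + 2*s (u(s, o) = (o + s) + s = o + 2*s)
(5*(-42) + u(17, 6)) + 1/(90 + Y) = (5*(-42) + (6 + 2*17)) + 1/(90 + 81) = (-210 + (6 + 34)) + 1/171 = (-210 + 40) + 1/171 = -170 + 1/171 = -29069/171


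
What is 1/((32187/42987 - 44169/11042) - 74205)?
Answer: -158220818/11741290227673 ≈ -1.3476e-5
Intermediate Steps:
1/((32187/42987 - 44169/11042) - 74205) = 1/((32187*(1/42987) - 44169*1/11042) - 74205) = 1/((10729/14329 - 44169/11042) - 74205) = 1/(-514427983/158220818 - 74205) = 1/(-11741290227673/158220818) = -158220818/11741290227673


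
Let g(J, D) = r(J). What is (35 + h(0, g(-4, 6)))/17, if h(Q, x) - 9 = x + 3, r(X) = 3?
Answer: 50/17 ≈ 2.9412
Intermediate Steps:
g(J, D) = 3
h(Q, x) = 12 + x (h(Q, x) = 9 + (x + 3) = 9 + (3 + x) = 12 + x)
(35 + h(0, g(-4, 6)))/17 = (35 + (12 + 3))/17 = (35 + 15)*(1/17) = 50*(1/17) = 50/17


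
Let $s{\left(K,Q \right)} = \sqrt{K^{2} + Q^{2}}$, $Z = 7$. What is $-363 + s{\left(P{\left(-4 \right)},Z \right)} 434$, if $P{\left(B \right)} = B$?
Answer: $-363 + 434 \sqrt{65} \approx 3136.0$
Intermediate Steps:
$-363 + s{\left(P{\left(-4 \right)},Z \right)} 434 = -363 + \sqrt{\left(-4\right)^{2} + 7^{2}} \cdot 434 = -363 + \sqrt{16 + 49} \cdot 434 = -363 + \sqrt{65} \cdot 434 = -363 + 434 \sqrt{65}$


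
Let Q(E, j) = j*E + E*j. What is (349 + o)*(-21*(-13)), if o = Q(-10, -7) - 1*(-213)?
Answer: 191646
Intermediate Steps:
Q(E, j) = 2*E*j (Q(E, j) = E*j + E*j = 2*E*j)
o = 353 (o = 2*(-10)*(-7) - 1*(-213) = 140 + 213 = 353)
(349 + o)*(-21*(-13)) = (349 + 353)*(-21*(-13)) = 702*273 = 191646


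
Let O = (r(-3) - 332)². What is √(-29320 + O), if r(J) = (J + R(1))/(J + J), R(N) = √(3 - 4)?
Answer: √(2900600 + 3978*I)/6 ≈ 283.85 + 0.19464*I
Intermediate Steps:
R(N) = I (R(N) = √(-1) = I)
r(J) = (I + J)/(2*J) (r(J) = (J + I)/(J + J) = (I + J)/((2*J)) = (I + J)*(1/(2*J)) = (I + J)/(2*J))
O = (-663/2 - I/6)² (O = ((½)*(I - 3)/(-3) - 332)² = ((½)*(-⅓)*(-3 + I) - 332)² = ((½ - I/6) - 332)² = (-663/2 - I/6)² ≈ 1.0989e+5 + 111.0*I)
√(-29320 + O) = √(-29320 + (1989 + I)²/36)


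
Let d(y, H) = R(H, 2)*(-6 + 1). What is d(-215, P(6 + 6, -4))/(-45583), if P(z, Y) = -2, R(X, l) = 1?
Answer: 5/45583 ≈ 0.00010969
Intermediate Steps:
d(y, H) = -5 (d(y, H) = 1*(-6 + 1) = 1*(-5) = -5)
d(-215, P(6 + 6, -4))/(-45583) = -5/(-45583) = -5*(-1/45583) = 5/45583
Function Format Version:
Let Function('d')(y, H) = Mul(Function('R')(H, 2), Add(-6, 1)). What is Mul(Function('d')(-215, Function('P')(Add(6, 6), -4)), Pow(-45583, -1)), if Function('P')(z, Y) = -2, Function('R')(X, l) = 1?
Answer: Rational(5, 45583) ≈ 0.00010969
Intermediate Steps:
Function('d')(y, H) = -5 (Function('d')(y, H) = Mul(1, Add(-6, 1)) = Mul(1, -5) = -5)
Mul(Function('d')(-215, Function('P')(Add(6, 6), -4)), Pow(-45583, -1)) = Mul(-5, Pow(-45583, -1)) = Mul(-5, Rational(-1, 45583)) = Rational(5, 45583)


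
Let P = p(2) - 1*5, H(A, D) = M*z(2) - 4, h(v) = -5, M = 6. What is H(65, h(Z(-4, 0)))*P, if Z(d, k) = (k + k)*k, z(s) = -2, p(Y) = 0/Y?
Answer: 80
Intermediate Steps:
p(Y) = 0
Z(d, k) = 2*k**2 (Z(d, k) = (2*k)*k = 2*k**2)
H(A, D) = -16 (H(A, D) = 6*(-2) - 4 = -12 - 4 = -16)
P = -5 (P = 0 - 1*5 = 0 - 5 = -5)
H(65, h(Z(-4, 0)))*P = -16*(-5) = 80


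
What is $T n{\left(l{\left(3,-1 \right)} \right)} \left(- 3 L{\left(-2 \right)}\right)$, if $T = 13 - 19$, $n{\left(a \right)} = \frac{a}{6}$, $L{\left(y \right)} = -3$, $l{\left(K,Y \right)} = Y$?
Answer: $9$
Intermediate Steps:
$n{\left(a \right)} = \frac{a}{6}$ ($n{\left(a \right)} = a \frac{1}{6} = \frac{a}{6}$)
$T = -6$ ($T = 13 - 19 = -6$)
$T n{\left(l{\left(3,-1 \right)} \right)} \left(- 3 L{\left(-2 \right)}\right) = - 6 \cdot \frac{1}{6} \left(-1\right) \left(\left(-3\right) \left(-3\right)\right) = \left(-6\right) \left(- \frac{1}{6}\right) 9 = 1 \cdot 9 = 9$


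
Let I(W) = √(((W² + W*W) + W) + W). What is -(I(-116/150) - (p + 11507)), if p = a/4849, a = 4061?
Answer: 55801504/4849 - 2*I*√493/75 ≈ 11508.0 - 0.5921*I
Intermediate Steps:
I(W) = √(2*W + 2*W²) (I(W) = √(((W² + W²) + W) + W) = √((2*W² + W) + W) = √((W + 2*W²) + W) = √(2*W + 2*W²))
p = 4061/4849 ≈ 0.83749
-(I(-116/150) - (p + 11507)) = -(√2*√((-116/150)*(1 - 116/150)) - (4061/4849 + 11507)) = -(√2*√((-116*1/150)*(1 - 116*1/150)) - 1*55801504/4849) = -(√2*√(-58*(1 - 58/75)/75) - 55801504/4849) = -(√2*√(-58/75*17/75) - 55801504/4849) = -(√2*√(-986/5625) - 55801504/4849) = -(√2*(I*√986/75) - 55801504/4849) = -(2*I*√493/75 - 55801504/4849) = -(-55801504/4849 + 2*I*√493/75) = 55801504/4849 - 2*I*√493/75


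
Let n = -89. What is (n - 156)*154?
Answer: -37730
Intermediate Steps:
(n - 156)*154 = (-89 - 156)*154 = -245*154 = -37730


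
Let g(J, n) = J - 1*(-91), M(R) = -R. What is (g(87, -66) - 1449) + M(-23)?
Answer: -1248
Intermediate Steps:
g(J, n) = 91 + J (g(J, n) = J + 91 = 91 + J)
(g(87, -66) - 1449) + M(-23) = ((91 + 87) - 1449) - 1*(-23) = (178 - 1449) + 23 = -1271 + 23 = -1248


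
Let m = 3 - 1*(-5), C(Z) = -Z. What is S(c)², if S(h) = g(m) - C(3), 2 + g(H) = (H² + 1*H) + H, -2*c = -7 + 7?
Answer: 6561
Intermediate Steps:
c = 0 (c = -(-7 + 7)/2 = -½*0 = 0)
m = 8 (m = 3 + 5 = 8)
g(H) = -2 + H² + 2*H (g(H) = -2 + ((H² + 1*H) + H) = -2 + ((H² + H) + H) = -2 + ((H + H²) + H) = -2 + (H² + 2*H) = -2 + H² + 2*H)
S(h) = 81 (S(h) = (-2 + 8² + 2*8) - (-1)*3 = (-2 + 64 + 16) - 1*(-3) = 78 + 3 = 81)
S(c)² = 81² = 6561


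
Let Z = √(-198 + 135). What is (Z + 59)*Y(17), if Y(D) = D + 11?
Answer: 1652 + 84*I*√7 ≈ 1652.0 + 222.24*I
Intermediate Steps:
Y(D) = 11 + D
Z = 3*I*√7 (Z = √(-63) = 3*I*√7 ≈ 7.9373*I)
(Z + 59)*Y(17) = (3*I*√7 + 59)*(11 + 17) = (59 + 3*I*√7)*28 = 1652 + 84*I*√7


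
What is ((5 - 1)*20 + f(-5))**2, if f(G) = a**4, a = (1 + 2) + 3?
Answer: 1893376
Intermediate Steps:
a = 6 (a = 3 + 3 = 6)
f(G) = 1296 (f(G) = 6**4 = 1296)
((5 - 1)*20 + f(-5))**2 = ((5 - 1)*20 + 1296)**2 = (4*20 + 1296)**2 = (80 + 1296)**2 = 1376**2 = 1893376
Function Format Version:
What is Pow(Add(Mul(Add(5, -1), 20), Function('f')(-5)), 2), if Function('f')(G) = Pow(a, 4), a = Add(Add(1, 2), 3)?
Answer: 1893376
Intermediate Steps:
a = 6 (a = Add(3, 3) = 6)
Function('f')(G) = 1296 (Function('f')(G) = Pow(6, 4) = 1296)
Pow(Add(Mul(Add(5, -1), 20), Function('f')(-5)), 2) = Pow(Add(Mul(Add(5, -1), 20), 1296), 2) = Pow(Add(Mul(4, 20), 1296), 2) = Pow(Add(80, 1296), 2) = Pow(1376, 2) = 1893376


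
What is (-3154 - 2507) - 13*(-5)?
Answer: -5596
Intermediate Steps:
(-3154 - 2507) - 13*(-5) = -5661 + 65 = -5596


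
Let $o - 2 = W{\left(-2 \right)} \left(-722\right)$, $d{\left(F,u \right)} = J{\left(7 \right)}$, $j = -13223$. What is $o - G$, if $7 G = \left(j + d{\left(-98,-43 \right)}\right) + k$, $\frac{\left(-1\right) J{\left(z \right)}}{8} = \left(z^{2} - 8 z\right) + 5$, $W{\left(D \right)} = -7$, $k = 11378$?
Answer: $\frac{37221}{7} \approx 5317.3$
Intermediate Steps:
$J{\left(z \right)} = -40 - 8 z^{2} + 64 z$ ($J{\left(z \right)} = - 8 \left(\left(z^{2} - 8 z\right) + 5\right) = - 8 \left(5 + z^{2} - 8 z\right) = -40 - 8 z^{2} + 64 z$)
$d{\left(F,u \right)} = 16$ ($d{\left(F,u \right)} = -40 - 8 \cdot 7^{2} + 64 \cdot 7 = -40 - 392 + 448 = 16$)
$o = 5056$ ($o = 2 - -5054 = 2 + 5054 = 5056$)
$G = - \frac{1829}{7}$ ($G = \frac{\left(-13223 + 16\right) + 11378}{7} = \frac{-13207 + 11378}{7} = \frac{1}{7} \left(-1829\right) = - \frac{1829}{7} \approx -261.29$)
$o - G = 5056 - - \frac{1829}{7} = 5056 + \frac{1829}{7} = \frac{37221}{7}$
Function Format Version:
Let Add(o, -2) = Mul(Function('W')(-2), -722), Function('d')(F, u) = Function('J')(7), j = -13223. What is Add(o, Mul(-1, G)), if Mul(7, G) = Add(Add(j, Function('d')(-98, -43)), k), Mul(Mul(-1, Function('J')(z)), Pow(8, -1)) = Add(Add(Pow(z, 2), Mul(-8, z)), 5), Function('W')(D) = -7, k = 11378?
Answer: Rational(37221, 7) ≈ 5317.3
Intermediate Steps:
Function('J')(z) = Add(-40, Mul(-8, Pow(z, 2)), Mul(64, z)) (Function('J')(z) = Mul(-8, Add(Add(Pow(z, 2), Mul(-8, z)), 5)) = Mul(-8, Add(5, Pow(z, 2), Mul(-8, z))) = Add(-40, Mul(-8, Pow(z, 2)), Mul(64, z)))
Function('d')(F, u) = 16 (Function('d')(F, u) = Add(-40, Mul(-8, Pow(7, 2)), Mul(64, 7)) = Add(-40, Mul(-8, 49), 448) = Add(-40, -392, 448) = 16)
o = 5056 (o = Add(2, Mul(-7, -722)) = Add(2, 5054) = 5056)
G = Rational(-1829, 7) (G = Mul(Rational(1, 7), Add(Add(-13223, 16), 11378)) = Mul(Rational(1, 7), Add(-13207, 11378)) = Mul(Rational(1, 7), -1829) = Rational(-1829, 7) ≈ -261.29)
Add(o, Mul(-1, G)) = Add(5056, Mul(-1, Rational(-1829, 7))) = Add(5056, Rational(1829, 7)) = Rational(37221, 7)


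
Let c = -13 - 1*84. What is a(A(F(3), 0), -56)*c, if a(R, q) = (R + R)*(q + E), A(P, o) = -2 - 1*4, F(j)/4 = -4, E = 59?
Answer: 3492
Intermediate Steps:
F(j) = -16 (F(j) = 4*(-4) = -16)
A(P, o) = -6 (A(P, o) = -2 - 4 = -6)
a(R, q) = 2*R*(59 + q) (a(R, q) = (R + R)*(q + 59) = (2*R)*(59 + q) = 2*R*(59 + q))
c = -97 (c = -13 - 84 = -97)
a(A(F(3), 0), -56)*c = (2*(-6)*(59 - 56))*(-97) = (2*(-6)*3)*(-97) = -36*(-97) = 3492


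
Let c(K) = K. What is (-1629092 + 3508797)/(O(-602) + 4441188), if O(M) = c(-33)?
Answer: 375941/888231 ≈ 0.42325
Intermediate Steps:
O(M) = -33
(-1629092 + 3508797)/(O(-602) + 4441188) = (-1629092 + 3508797)/(-33 + 4441188) = 1879705/4441155 = 1879705*(1/4441155) = 375941/888231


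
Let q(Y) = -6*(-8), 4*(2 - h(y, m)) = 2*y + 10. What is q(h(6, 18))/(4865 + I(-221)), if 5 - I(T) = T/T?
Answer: 16/1623 ≈ 0.0098583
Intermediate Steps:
I(T) = 4 (I(T) = 5 - T/T = 5 - 1*1 = 5 - 1 = 4)
h(y, m) = -½ - y/2 (h(y, m) = 2 - (2*y + 10)/4 = 2 - (10 + 2*y)/4 = 2 + (-5/2 - y/2) = -½ - y/2)
q(Y) = 48
q(h(6, 18))/(4865 + I(-221)) = 48/(4865 + 4) = 48/4869 = 48*(1/4869) = 16/1623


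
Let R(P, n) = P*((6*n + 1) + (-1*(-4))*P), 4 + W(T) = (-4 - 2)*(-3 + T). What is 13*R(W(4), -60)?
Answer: 51870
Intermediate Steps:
W(T) = 14 - 6*T (W(T) = -4 + (-4 - 2)*(-3 + T) = -4 - 6*(-3 + T) = -4 + (18 - 6*T) = 14 - 6*T)
R(P, n) = P*(1 + 4*P + 6*n) (R(P, n) = P*((1 + 6*n) + 4*P) = P*(1 + 4*P + 6*n))
13*R(W(4), -60) = 13*((14 - 6*4)*(1 + 4*(14 - 6*4) + 6*(-60))) = 13*((14 - 24)*(1 + 4*(14 - 24) - 360)) = 13*(-10*(1 + 4*(-10) - 360)) = 13*(-10*(1 - 40 - 360)) = 13*(-10*(-399)) = 13*3990 = 51870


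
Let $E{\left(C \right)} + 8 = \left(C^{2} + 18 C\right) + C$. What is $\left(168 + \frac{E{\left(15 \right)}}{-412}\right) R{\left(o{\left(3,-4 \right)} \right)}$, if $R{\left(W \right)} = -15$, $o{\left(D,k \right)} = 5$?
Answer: $- \frac{515355}{206} \approx -2501.7$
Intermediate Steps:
$E{\left(C \right)} = -8 + C^{2} + 19 C$ ($E{\left(C \right)} = -8 + \left(\left(C^{2} + 18 C\right) + C\right) = -8 + \left(C^{2} + 19 C\right) = -8 + C^{2} + 19 C$)
$\left(168 + \frac{E{\left(15 \right)}}{-412}\right) R{\left(o{\left(3,-4 \right)} \right)} = \left(168 + \frac{-8 + 15^{2} + 19 \cdot 15}{-412}\right) \left(-15\right) = \left(168 + \left(-8 + 225 + 285\right) \left(- \frac{1}{412}\right)\right) \left(-15\right) = \left(168 + 502 \left(- \frac{1}{412}\right)\right) \left(-15\right) = \left(168 - \frac{251}{206}\right) \left(-15\right) = \frac{34357}{206} \left(-15\right) = - \frac{515355}{206}$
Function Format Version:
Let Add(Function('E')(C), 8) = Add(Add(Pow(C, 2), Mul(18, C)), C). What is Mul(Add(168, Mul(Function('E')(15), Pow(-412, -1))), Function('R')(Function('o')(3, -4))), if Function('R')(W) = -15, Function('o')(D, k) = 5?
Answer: Rational(-515355, 206) ≈ -2501.7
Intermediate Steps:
Function('E')(C) = Add(-8, Pow(C, 2), Mul(19, C)) (Function('E')(C) = Add(-8, Add(Add(Pow(C, 2), Mul(18, C)), C)) = Add(-8, Add(Pow(C, 2), Mul(19, C))) = Add(-8, Pow(C, 2), Mul(19, C)))
Mul(Add(168, Mul(Function('E')(15), Pow(-412, -1))), Function('R')(Function('o')(3, -4))) = Mul(Add(168, Mul(Add(-8, Pow(15, 2), Mul(19, 15)), Pow(-412, -1))), -15) = Mul(Add(168, Mul(Add(-8, 225, 285), Rational(-1, 412))), -15) = Mul(Add(168, Mul(502, Rational(-1, 412))), -15) = Mul(Add(168, Rational(-251, 206)), -15) = Mul(Rational(34357, 206), -15) = Rational(-515355, 206)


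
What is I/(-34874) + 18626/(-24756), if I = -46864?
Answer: 127650515/215835186 ≈ 0.59143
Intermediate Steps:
I/(-34874) + 18626/(-24756) = -46864/(-34874) + 18626/(-24756) = -46864*(-1/34874) + 18626*(-1/24756) = 23432/17437 - 9313/12378 = 127650515/215835186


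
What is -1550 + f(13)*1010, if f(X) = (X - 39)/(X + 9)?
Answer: -30180/11 ≈ -2743.6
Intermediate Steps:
f(X) = (-39 + X)/(9 + X)
-1550 + f(13)*1010 = -1550 + ((-39 + 13)/(9 + 13))*1010 = -1550 + (-26/22)*1010 = -1550 + ((1/22)*(-26))*1010 = -1550 - 13/11*1010 = -1550 - 13130/11 = -30180/11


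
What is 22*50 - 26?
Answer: 1074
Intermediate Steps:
22*50 - 26 = 1100 - 26 = 1074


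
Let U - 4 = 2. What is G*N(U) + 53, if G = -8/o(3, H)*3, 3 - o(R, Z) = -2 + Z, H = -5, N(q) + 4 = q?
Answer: 241/5 ≈ 48.200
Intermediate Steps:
U = 6 (U = 4 + 2 = 6)
N(q) = -4 + q
o(R, Z) = 5 - Z (o(R, Z) = 3 - (-2 + Z) = 3 + (2 - Z) = 5 - Z)
G = -12/5 (G = -8/(5 - 1*(-5))*3 = -8/(5 + 5)*3 = -8/10*3 = -8*1/10*3 = -4/5*3 = -12/5 ≈ -2.4000)
G*N(U) + 53 = -12*(-4 + 6)/5 + 53 = -12/5*2 + 53 = -24/5 + 53 = 241/5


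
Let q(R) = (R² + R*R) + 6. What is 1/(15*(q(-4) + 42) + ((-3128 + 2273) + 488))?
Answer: 1/833 ≈ 0.0012005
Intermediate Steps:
q(R) = 6 + 2*R² (q(R) = (R² + R²) + 6 = 2*R² + 6 = 6 + 2*R²)
1/(15*(q(-4) + 42) + ((-3128 + 2273) + 488)) = 1/(15*((6 + 2*(-4)²) + 42) + ((-3128 + 2273) + 488)) = 1/(15*((6 + 2*16) + 42) + (-855 + 488)) = 1/(15*((6 + 32) + 42) - 367) = 1/(15*(38 + 42) - 367) = 1/(15*80 - 367) = 1/(1200 - 367) = 1/833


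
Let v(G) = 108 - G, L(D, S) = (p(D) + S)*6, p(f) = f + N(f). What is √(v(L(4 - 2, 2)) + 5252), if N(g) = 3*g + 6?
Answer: 4*√329 ≈ 72.553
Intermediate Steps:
N(g) = 6 + 3*g
p(f) = 6 + 4*f (p(f) = f + (6 + 3*f) = 6 + 4*f)
L(D, S) = 36 + 6*S + 24*D (L(D, S) = ((6 + 4*D) + S)*6 = (6 + S + 4*D)*6 = 36 + 6*S + 24*D)
√(v(L(4 - 2, 2)) + 5252) = √((108 - (36 + 6*2 + 24*(4 - 2))) + 5252) = √((108 - (36 + 12 + 24*2)) + 5252) = √((108 - (36 + 12 + 48)) + 5252) = √((108 - 1*96) + 5252) = √((108 - 96) + 5252) = √(12 + 5252) = √5264 = 4*√329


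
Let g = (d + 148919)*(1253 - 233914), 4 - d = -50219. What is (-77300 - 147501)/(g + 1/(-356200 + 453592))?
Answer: 21893818992/4512422325743903 ≈ 4.8519e-6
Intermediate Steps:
d = 50223 (d = 4 - 1*(-50219) = 4 + 50219 = 50223)
g = -46332576862 (g = (50223 + 148919)*(1253 - 233914) = 199142*(-232661) = -46332576862)
(-77300 - 147501)/(g + 1/(-356200 + 453592)) = (-77300 - 147501)/(-46332576862 + 1/(-356200 + 453592)) = -224801/(-46332576862 + 1/97392) = -224801/(-4512422325743903/97392) = -224801*(-97392/4512422325743903) = 21893818992/4512422325743903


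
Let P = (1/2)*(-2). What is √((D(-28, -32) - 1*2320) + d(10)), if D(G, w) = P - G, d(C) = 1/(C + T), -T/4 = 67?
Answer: I*√152631510/258 ≈ 47.885*I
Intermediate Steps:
T = -268 (T = -4*67 = -268)
P = -1 (P = (1*(½))*(-2) = (½)*(-2) = -1)
d(C) = 1/(-268 + C) (d(C) = 1/(C - 268) = 1/(-268 + C))
D(G, w) = -1 - G
√((D(-28, -32) - 1*2320) + d(10)) = √(((-1 - 1*(-28)) - 1*2320) + 1/(-268 + 10)) = √(((-1 + 28) - 2320) + 1/(-258)) = √((27 - 2320) - 1/258) = √(-2293 - 1/258) = √(-591595/258) = I*√152631510/258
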